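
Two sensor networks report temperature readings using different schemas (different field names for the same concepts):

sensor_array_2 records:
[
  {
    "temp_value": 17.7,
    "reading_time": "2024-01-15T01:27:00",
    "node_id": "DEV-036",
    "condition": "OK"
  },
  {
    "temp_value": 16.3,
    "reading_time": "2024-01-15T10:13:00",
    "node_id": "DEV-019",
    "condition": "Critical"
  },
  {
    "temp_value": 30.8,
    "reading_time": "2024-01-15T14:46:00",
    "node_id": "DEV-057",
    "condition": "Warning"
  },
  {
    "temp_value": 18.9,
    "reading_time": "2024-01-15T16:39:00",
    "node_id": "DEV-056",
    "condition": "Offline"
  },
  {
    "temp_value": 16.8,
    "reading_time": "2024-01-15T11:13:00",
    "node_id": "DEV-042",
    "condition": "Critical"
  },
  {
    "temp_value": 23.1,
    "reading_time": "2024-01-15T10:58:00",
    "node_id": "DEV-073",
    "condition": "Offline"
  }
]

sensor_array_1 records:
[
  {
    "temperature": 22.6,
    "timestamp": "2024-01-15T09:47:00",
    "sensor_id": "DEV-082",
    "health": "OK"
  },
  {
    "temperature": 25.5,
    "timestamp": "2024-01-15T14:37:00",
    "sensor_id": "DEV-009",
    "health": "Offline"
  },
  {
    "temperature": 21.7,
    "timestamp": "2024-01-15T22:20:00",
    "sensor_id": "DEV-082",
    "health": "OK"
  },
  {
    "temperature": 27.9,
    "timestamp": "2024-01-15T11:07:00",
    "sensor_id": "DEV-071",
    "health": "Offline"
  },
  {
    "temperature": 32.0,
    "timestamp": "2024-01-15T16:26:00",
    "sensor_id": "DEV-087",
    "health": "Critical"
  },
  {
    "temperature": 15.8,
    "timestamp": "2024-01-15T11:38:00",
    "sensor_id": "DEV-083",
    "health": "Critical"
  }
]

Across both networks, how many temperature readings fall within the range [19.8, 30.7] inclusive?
5

Schema mapping: "temp_value" (sensor_array_2) = "temperature" (sensor_array_1) = temperature

Readings in [19.8, 30.7] from sensor_array_2: 1
Readings in [19.8, 30.7] from sensor_array_1: 4

Total count: 1 + 4 = 5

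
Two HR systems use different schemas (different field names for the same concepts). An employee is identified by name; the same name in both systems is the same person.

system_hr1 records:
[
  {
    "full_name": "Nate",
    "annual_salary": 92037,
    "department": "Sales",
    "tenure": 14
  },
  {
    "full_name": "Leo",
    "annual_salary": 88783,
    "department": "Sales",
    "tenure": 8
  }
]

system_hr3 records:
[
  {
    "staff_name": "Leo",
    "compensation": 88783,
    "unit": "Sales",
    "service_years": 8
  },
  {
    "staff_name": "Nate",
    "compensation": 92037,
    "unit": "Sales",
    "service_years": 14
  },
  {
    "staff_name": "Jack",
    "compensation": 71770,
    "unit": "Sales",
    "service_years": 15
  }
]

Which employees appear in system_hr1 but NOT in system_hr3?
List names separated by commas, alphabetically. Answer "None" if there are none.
None

Schema mapping: "full_name" (system_hr1) = "staff_name" (system_hr3) = employee name

Names in system_hr1: ['Leo', 'Nate']
Names in system_hr3: ['Jack', 'Leo', 'Nate']

In system_hr1 but not system_hr3: None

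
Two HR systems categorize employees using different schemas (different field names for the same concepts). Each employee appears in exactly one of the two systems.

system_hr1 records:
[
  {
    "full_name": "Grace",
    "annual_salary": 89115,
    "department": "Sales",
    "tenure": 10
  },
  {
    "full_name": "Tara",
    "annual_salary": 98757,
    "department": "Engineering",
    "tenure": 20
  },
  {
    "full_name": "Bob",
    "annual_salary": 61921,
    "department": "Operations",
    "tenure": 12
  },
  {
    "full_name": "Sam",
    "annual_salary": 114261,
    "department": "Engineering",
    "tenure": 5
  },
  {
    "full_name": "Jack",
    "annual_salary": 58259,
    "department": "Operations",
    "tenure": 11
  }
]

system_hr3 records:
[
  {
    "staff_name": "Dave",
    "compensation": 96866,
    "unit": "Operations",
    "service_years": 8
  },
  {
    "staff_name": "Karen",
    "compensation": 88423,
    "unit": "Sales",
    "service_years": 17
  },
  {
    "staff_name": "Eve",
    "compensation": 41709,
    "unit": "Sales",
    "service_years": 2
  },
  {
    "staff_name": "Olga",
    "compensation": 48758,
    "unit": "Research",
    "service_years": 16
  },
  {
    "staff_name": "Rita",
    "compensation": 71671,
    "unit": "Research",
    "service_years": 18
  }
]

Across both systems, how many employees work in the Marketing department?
0

Schema mapping: "department" (system_hr1) = "unit" (system_hr3) = department

Marketing employees in system_hr1: 0
Marketing employees in system_hr3: 0

Total in Marketing: 0 + 0 = 0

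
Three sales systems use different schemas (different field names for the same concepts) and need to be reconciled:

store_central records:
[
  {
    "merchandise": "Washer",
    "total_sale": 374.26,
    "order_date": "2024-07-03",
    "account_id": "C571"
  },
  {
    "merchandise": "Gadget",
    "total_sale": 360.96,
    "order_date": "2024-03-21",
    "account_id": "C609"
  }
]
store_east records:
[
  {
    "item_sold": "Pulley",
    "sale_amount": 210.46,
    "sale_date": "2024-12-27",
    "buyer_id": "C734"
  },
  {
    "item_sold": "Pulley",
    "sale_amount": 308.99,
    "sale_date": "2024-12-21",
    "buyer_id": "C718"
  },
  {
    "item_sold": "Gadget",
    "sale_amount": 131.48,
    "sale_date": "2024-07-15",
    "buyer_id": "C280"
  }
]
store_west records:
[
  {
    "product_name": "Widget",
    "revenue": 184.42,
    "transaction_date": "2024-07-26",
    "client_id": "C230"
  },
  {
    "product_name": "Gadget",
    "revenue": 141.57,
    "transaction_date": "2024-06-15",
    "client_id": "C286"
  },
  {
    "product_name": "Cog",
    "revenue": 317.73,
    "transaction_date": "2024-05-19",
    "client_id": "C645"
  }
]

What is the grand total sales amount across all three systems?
2029.87

Schema reconciliation - all amount fields map to sale amount:

store_central (total_sale): 735.22
store_east (sale_amount): 650.93
store_west (revenue): 643.72

Grand total: 2029.87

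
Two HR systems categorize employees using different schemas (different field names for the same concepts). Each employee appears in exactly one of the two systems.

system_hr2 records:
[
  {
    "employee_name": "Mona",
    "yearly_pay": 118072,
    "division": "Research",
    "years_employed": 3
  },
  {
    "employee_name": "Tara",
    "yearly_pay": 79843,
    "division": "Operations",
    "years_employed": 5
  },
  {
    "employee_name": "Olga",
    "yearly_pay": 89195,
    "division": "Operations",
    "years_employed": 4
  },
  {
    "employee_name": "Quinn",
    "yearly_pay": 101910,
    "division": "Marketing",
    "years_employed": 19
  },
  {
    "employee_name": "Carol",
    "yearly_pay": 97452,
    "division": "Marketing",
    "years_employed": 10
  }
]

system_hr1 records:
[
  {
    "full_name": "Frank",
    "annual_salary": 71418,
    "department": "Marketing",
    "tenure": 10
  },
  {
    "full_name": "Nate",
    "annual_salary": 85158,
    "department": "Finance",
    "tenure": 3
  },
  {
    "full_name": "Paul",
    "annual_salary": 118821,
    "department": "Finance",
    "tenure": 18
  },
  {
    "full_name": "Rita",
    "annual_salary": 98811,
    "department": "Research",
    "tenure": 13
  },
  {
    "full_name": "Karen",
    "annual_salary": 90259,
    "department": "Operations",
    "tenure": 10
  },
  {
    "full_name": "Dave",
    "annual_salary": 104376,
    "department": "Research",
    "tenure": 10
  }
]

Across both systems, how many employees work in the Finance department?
2

Schema mapping: "division" (system_hr2) = "department" (system_hr1) = department

Finance employees in system_hr2: 0
Finance employees in system_hr1: 2

Total in Finance: 0 + 2 = 2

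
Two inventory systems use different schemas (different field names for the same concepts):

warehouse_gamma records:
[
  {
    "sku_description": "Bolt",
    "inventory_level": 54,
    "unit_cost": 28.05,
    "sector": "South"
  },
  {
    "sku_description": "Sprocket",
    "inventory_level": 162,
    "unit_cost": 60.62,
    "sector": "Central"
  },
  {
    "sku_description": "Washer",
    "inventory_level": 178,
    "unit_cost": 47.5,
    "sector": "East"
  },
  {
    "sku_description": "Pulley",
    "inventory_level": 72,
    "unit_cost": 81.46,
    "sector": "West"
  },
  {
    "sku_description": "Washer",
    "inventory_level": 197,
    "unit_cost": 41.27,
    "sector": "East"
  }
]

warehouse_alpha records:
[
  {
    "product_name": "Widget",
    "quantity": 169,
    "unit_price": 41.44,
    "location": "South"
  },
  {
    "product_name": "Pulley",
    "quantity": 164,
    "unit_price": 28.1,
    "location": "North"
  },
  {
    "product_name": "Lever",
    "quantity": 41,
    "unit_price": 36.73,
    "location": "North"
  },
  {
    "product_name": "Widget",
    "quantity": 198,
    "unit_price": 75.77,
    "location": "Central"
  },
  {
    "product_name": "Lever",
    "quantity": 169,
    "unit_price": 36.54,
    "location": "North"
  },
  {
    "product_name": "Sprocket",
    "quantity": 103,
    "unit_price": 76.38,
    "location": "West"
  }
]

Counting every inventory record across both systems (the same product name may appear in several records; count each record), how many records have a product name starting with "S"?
2

Schema mapping: "sku_description" (warehouse_gamma) = "product_name" (warehouse_alpha) = product name

Records with product name starting with "S" in warehouse_gamma: 1
Records with product name starting with "S" in warehouse_alpha: 1

Total: 1 + 1 = 2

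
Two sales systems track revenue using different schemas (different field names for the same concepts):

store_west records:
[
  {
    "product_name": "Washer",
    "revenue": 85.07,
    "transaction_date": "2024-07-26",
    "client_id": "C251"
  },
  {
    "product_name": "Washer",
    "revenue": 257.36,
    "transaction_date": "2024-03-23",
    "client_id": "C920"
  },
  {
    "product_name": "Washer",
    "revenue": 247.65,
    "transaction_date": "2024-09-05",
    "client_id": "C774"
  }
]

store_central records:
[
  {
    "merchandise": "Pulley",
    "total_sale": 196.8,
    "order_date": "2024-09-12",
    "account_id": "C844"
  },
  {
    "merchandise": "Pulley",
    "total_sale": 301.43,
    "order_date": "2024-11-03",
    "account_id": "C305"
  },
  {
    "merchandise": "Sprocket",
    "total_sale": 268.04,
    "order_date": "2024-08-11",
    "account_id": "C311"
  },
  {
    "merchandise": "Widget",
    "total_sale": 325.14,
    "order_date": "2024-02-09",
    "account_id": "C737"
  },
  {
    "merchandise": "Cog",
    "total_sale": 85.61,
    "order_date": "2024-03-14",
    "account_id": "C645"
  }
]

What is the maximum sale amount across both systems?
325.14

Reconcile: "revenue" (store_west) = "total_sale" (store_central) = sale amount

Maximum in store_west: 257.36
Maximum in store_central: 325.14

Overall maximum: max(257.36, 325.14) = 325.14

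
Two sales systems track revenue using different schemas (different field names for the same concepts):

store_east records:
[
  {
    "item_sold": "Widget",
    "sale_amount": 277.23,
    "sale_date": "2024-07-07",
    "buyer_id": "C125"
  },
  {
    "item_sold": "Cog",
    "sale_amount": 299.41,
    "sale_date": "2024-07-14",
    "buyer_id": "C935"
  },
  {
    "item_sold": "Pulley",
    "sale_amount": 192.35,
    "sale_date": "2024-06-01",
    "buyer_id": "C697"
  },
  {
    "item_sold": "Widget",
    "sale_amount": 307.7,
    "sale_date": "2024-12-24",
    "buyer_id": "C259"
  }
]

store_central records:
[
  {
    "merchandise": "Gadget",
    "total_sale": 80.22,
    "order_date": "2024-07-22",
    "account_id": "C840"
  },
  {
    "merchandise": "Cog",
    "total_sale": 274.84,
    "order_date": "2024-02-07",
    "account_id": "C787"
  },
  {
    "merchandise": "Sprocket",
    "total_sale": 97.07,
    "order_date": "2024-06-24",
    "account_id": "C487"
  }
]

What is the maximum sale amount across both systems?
307.7

Reconcile: "sale_amount" (store_east) = "total_sale" (store_central) = sale amount

Maximum in store_east: 307.7
Maximum in store_central: 274.84

Overall maximum: max(307.7, 274.84) = 307.7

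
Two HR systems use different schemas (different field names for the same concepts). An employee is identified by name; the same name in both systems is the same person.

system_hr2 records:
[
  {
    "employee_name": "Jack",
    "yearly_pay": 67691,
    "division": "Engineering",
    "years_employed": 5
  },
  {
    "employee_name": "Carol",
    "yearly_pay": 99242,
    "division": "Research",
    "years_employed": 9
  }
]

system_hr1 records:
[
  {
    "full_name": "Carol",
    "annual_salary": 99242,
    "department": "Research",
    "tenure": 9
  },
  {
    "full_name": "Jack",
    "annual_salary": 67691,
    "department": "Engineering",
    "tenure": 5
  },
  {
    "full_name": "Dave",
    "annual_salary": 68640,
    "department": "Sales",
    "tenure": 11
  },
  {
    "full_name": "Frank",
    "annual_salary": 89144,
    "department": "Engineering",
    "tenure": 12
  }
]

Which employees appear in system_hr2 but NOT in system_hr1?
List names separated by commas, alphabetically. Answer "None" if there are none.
None

Schema mapping: "employee_name" (system_hr2) = "full_name" (system_hr1) = employee name

Names in system_hr2: ['Carol', 'Jack']
Names in system_hr1: ['Carol', 'Dave', 'Frank', 'Jack']

In system_hr2 but not system_hr1: None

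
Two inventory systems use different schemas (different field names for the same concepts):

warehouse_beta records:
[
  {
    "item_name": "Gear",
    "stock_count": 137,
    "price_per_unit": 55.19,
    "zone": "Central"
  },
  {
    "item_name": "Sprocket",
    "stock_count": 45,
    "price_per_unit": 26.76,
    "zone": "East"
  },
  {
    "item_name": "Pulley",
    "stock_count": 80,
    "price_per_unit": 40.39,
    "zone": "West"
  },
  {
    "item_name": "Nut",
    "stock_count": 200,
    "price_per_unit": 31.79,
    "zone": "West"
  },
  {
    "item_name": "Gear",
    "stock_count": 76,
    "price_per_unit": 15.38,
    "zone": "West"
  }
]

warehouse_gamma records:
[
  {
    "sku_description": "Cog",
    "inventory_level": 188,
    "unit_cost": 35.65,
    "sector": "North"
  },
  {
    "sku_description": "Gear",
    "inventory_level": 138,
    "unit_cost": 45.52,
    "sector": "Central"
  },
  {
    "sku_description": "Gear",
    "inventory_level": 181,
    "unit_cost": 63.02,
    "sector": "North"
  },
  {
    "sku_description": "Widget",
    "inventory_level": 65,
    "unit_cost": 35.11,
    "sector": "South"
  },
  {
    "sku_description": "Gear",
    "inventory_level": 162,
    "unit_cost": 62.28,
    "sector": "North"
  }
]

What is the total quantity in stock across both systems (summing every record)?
1272

To reconcile these schemas, identify the field holding the quantity in stock in each system:
1. In warehouse_beta it is "stock_count"
2. In warehouse_gamma it is "inventory_level"

From warehouse_beta: 137 + 45 + 80 + 200 + 76 = 538
From warehouse_gamma: 188 + 138 + 181 + 65 + 162 = 734

Total: 538 + 734 = 1272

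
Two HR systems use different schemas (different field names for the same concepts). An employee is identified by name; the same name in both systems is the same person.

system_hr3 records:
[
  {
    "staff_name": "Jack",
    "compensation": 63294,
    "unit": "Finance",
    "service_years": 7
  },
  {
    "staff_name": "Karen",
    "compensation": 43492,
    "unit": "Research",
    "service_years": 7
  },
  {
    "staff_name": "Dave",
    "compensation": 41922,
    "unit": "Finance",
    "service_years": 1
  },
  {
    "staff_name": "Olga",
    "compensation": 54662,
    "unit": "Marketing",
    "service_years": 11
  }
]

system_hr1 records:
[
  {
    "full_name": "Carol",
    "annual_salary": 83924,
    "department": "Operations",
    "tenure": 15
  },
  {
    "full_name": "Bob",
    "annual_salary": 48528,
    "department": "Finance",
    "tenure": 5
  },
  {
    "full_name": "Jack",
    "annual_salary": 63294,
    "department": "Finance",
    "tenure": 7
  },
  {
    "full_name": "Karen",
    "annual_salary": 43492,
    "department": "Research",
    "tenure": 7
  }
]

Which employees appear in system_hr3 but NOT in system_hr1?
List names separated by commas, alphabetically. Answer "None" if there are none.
Dave, Olga

Schema mapping: "staff_name" (system_hr3) = "full_name" (system_hr1) = employee name

Names in system_hr3: ['Dave', 'Jack', 'Karen', 'Olga']
Names in system_hr1: ['Bob', 'Carol', 'Jack', 'Karen']

In system_hr3 but not system_hr1: ['Dave', 'Olga']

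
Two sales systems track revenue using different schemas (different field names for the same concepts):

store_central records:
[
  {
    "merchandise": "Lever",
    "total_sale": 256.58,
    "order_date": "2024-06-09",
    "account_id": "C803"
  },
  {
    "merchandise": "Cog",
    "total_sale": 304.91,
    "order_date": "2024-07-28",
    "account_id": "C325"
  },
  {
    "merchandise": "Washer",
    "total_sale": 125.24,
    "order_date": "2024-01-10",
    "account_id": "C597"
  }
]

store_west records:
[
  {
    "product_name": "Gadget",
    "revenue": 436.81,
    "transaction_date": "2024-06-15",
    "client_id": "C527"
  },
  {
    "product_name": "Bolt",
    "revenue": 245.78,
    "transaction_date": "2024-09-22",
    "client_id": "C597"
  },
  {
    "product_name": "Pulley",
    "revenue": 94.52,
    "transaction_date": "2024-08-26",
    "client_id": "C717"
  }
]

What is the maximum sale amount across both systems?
436.81

Reconcile: "total_sale" (store_central) = "revenue" (store_west) = sale amount

Maximum in store_central: 304.91
Maximum in store_west: 436.81

Overall maximum: max(304.91, 436.81) = 436.81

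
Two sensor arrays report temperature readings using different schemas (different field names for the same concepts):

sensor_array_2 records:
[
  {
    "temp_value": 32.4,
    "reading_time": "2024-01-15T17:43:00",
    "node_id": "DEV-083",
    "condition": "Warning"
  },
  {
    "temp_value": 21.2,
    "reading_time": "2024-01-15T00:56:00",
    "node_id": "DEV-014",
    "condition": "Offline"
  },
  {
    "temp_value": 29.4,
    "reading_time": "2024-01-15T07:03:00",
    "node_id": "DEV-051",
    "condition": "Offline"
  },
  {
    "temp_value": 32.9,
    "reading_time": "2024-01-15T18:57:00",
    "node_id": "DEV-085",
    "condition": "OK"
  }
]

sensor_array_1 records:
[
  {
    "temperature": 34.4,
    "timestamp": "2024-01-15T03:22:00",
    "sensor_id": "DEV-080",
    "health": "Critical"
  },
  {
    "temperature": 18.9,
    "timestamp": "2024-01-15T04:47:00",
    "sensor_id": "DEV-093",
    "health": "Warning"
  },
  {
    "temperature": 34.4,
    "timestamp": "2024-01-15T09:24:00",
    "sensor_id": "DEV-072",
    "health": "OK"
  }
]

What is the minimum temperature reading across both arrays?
18.9

Schema mapping: "temp_value" (sensor_array_2) = "temperature" (sensor_array_1) = temperature reading

Minimum in sensor_array_2: 21.2
Minimum in sensor_array_1: 18.9

Overall minimum: min(21.2, 18.9) = 18.9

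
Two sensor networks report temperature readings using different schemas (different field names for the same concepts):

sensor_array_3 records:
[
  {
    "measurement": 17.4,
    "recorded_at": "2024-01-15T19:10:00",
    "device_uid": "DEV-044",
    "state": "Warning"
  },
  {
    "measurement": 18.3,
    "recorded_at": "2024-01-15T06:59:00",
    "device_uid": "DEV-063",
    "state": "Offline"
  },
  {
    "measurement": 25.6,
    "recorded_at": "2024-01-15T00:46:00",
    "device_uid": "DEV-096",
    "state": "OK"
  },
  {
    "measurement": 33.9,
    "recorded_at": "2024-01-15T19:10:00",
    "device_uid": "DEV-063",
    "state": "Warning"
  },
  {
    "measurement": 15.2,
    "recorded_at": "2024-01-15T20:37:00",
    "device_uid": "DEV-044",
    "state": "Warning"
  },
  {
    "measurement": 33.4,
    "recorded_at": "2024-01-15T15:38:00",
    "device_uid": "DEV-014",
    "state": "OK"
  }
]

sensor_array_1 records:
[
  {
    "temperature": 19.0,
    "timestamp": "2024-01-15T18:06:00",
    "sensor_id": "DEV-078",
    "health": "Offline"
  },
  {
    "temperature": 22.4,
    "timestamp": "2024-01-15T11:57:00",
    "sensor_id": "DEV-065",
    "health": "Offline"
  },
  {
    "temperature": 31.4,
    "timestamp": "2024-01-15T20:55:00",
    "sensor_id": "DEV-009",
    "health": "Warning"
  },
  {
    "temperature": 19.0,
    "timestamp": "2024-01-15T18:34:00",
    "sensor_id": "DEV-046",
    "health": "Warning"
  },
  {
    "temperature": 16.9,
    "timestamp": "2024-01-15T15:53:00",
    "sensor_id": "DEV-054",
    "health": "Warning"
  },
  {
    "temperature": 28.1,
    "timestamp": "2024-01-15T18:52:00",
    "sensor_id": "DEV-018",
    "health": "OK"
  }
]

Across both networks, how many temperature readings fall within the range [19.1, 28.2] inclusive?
3

Schema mapping: "measurement" (sensor_array_3) = "temperature" (sensor_array_1) = temperature

Readings in [19.1, 28.2] from sensor_array_3: 1
Readings in [19.1, 28.2] from sensor_array_1: 2

Total count: 1 + 2 = 3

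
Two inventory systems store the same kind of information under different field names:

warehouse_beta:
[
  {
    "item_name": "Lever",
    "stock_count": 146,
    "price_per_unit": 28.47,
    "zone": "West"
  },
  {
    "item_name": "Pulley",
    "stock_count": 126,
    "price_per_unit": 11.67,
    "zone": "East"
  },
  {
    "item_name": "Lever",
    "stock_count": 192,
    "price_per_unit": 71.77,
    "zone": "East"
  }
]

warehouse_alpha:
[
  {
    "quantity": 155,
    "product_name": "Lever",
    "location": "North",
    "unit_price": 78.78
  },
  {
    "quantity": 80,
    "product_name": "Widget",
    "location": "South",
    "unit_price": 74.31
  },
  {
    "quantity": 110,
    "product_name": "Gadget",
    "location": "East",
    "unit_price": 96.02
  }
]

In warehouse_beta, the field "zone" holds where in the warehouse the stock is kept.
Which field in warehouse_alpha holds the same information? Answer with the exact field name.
location

In warehouse_beta, "zone" holds where in the warehouse the stock is kept.
The fields in warehouse_alpha are: "quantity", "product_name", "location", "unit_price".
"location" is the match: the name refers to the same concept and its values are area labels (e.g. 'East', 'North').
The other fields ("quantity", "product_name", "unit_price") hold different kinds of data.

So "zone" in warehouse_beta corresponds to "location" in warehouse_alpha.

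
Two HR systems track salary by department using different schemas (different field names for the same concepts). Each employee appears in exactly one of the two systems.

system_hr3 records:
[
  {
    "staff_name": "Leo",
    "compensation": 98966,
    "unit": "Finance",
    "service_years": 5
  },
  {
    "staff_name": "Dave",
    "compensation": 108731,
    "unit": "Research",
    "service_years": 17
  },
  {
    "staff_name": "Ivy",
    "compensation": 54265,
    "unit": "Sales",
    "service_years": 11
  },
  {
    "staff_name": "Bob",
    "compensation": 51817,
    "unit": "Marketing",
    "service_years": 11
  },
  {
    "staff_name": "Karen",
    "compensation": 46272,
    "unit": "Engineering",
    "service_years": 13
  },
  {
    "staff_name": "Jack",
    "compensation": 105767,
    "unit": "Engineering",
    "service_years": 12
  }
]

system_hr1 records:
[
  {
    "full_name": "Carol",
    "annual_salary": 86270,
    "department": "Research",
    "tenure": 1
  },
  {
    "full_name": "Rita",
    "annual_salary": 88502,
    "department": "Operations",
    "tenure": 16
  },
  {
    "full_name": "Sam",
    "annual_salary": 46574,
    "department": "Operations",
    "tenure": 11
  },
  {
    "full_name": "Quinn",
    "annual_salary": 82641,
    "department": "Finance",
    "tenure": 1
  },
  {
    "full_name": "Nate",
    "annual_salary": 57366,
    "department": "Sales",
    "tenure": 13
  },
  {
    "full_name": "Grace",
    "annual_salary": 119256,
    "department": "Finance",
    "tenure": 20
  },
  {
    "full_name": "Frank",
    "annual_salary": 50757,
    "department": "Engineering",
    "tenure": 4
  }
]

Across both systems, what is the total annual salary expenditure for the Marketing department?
51817

Schema mappings:
- "unit" (system_hr3) = "department" (system_hr1) = department
- "compensation" (system_hr3) = "annual_salary" (system_hr1) = salary

Marketing salaries from system_hr3: 51817
Marketing salaries from system_hr1: 0

Total: 51817 + 0 = 51817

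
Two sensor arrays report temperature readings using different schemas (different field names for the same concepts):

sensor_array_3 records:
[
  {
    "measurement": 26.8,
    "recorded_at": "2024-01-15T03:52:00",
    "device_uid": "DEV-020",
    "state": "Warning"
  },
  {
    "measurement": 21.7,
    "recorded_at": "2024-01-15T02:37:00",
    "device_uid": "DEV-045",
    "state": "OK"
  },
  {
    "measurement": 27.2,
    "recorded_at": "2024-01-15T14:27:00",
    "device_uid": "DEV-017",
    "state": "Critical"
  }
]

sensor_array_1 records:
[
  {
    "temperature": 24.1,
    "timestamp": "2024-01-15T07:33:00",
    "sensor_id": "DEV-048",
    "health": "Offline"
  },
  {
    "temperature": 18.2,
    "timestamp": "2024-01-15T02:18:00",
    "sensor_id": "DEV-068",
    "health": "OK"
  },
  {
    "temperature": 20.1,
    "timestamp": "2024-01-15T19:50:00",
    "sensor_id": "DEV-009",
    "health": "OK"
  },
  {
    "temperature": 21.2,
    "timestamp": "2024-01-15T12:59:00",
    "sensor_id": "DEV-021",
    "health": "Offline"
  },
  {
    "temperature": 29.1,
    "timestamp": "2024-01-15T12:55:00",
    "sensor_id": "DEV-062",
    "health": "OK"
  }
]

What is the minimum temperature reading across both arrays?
18.2

Schema mapping: "measurement" (sensor_array_3) = "temperature" (sensor_array_1) = temperature reading

Minimum in sensor_array_3: 21.7
Minimum in sensor_array_1: 18.2

Overall minimum: min(21.7, 18.2) = 18.2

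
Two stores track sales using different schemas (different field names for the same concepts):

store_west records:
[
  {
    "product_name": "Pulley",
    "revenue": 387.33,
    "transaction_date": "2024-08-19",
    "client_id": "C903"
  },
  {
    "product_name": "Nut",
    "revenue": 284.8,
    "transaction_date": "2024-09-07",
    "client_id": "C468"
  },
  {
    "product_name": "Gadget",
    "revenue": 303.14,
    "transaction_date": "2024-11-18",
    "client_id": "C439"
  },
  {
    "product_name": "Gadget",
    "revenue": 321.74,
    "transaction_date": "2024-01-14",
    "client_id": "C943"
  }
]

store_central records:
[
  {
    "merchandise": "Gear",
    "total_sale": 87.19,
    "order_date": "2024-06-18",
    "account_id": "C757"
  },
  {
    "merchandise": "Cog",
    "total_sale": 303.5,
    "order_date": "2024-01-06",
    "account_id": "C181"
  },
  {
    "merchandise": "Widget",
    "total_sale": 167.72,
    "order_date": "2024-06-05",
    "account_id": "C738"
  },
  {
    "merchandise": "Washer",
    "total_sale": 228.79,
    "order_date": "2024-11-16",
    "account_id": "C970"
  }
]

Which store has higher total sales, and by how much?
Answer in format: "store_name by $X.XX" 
store_west by $509.81

Schema mapping: "revenue" (store_west) = "total_sale" (store_central) = sale amount

Total for store_west: 1297.01
Total for store_central: 787.20

Difference: |1297.01 - 787.20| = 509.81
store_west has higher sales by $509.81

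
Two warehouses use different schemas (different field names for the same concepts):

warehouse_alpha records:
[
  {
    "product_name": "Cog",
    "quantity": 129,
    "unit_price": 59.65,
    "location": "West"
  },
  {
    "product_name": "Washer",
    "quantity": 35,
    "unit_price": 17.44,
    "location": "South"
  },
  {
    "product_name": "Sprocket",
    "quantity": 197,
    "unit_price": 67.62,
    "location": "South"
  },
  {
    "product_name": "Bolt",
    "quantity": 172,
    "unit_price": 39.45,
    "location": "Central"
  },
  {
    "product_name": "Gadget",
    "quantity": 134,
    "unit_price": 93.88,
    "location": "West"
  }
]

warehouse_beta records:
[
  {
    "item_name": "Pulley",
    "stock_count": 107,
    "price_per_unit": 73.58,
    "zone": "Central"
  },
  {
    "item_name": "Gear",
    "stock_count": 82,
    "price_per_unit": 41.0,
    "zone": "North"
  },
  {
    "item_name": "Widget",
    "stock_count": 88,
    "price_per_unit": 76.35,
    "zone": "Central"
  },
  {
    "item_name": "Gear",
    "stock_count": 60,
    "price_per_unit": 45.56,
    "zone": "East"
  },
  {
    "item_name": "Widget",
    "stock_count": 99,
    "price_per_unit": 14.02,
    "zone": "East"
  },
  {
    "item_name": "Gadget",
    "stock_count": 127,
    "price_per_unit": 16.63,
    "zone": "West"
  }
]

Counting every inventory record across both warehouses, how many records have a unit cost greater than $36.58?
8

Schema mapping: "unit_price" (warehouse_alpha) = "price_per_unit" (warehouse_beta) = unit cost

Records > $36.58 in warehouse_alpha: 4
Records > $36.58 in warehouse_beta: 4

Total count: 4 + 4 = 8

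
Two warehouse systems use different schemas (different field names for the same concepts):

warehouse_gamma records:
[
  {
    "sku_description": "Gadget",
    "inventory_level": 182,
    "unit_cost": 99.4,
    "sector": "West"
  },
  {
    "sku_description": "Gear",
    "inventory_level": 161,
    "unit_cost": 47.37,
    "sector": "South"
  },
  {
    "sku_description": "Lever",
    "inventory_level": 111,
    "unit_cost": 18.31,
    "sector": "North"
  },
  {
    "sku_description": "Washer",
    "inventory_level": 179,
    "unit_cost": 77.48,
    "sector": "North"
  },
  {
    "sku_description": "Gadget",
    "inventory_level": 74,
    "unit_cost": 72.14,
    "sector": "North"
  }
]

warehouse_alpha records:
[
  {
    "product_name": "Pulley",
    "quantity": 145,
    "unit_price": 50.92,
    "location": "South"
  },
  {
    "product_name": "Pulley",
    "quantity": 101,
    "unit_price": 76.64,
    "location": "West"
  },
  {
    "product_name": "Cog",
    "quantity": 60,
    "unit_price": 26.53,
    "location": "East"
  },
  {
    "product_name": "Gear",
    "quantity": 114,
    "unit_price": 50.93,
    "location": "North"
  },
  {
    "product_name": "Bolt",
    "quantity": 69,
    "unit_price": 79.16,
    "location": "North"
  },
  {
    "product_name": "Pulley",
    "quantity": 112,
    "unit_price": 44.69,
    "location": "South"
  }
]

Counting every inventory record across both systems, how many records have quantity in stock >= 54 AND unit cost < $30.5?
2

Schema mappings:
- "inventory_level" (warehouse_gamma) = "quantity" (warehouse_alpha) = quantity
- "unit_cost" (warehouse_gamma) = "unit_price" (warehouse_alpha) = unit cost

Records meeting both conditions in warehouse_gamma: 1
Records meeting both conditions in warehouse_alpha: 1

Total: 1 + 1 = 2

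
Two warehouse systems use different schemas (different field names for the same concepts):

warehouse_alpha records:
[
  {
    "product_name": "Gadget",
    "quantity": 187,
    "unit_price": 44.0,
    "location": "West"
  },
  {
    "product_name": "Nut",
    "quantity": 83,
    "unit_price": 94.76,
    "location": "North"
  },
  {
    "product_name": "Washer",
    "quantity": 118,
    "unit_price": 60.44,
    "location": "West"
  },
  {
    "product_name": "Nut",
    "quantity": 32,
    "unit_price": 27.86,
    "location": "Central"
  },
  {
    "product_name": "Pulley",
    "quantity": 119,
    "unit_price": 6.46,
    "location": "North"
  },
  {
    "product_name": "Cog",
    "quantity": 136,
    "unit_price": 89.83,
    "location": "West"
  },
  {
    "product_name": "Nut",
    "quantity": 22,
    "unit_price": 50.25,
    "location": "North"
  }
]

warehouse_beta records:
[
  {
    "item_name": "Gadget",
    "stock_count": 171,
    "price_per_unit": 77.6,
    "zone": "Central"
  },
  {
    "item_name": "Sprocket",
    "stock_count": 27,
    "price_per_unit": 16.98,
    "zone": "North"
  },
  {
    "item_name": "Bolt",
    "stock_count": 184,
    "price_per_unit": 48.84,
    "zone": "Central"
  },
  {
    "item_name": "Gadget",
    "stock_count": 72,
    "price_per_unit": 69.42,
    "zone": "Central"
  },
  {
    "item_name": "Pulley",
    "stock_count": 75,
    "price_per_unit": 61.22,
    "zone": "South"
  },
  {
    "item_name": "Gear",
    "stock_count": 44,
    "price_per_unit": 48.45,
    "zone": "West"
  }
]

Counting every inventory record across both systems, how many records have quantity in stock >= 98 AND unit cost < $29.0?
1

Schema mappings:
- "quantity" (warehouse_alpha) = "stock_count" (warehouse_beta) = quantity
- "unit_price" (warehouse_alpha) = "price_per_unit" (warehouse_beta) = unit cost

Records meeting both conditions in warehouse_alpha: 1
Records meeting both conditions in warehouse_beta: 0

Total: 1 + 0 = 1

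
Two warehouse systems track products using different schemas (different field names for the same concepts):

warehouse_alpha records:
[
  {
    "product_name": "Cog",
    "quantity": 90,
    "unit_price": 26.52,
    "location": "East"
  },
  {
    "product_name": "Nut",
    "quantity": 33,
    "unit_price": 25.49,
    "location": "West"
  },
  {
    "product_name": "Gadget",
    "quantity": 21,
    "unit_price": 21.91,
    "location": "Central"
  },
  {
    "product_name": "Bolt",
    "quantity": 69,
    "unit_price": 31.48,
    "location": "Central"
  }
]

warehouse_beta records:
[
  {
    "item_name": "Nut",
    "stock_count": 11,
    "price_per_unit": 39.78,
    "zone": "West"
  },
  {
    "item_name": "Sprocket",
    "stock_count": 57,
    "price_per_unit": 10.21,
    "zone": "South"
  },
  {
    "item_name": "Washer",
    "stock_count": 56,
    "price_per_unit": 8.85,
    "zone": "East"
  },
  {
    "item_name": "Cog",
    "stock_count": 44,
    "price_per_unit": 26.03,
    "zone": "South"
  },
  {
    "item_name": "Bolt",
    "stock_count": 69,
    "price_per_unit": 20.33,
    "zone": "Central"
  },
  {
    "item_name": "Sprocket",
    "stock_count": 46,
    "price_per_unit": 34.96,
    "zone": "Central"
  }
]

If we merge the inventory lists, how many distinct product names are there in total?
6

Schema mapping: "product_name" (warehouse_alpha) = "item_name" (warehouse_beta) = product name

Products in warehouse_alpha: ['Bolt', 'Cog', 'Gadget', 'Nut']
Products in warehouse_beta: ['Bolt', 'Cog', 'Nut', 'Sprocket', 'Washer']

Union (unique products): ['Bolt', 'Cog', 'Gadget', 'Nut', 'Sprocket', 'Washer']
Count: 6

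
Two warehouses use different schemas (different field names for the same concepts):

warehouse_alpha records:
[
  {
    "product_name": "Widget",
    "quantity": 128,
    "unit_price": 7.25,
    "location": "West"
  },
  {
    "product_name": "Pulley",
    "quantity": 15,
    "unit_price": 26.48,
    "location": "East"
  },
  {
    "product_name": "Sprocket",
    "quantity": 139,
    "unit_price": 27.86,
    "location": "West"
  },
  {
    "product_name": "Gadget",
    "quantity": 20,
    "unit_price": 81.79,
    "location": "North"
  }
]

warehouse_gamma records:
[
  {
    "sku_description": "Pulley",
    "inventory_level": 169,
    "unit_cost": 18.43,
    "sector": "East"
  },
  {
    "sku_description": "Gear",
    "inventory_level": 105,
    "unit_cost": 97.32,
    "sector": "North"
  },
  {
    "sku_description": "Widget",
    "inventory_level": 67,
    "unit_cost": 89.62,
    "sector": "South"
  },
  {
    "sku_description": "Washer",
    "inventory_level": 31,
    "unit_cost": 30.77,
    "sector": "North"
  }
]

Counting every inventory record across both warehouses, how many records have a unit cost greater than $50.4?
3

Schema mapping: "unit_price" (warehouse_alpha) = "unit_cost" (warehouse_gamma) = unit cost

Records > $50.4 in warehouse_alpha: 1
Records > $50.4 in warehouse_gamma: 2

Total count: 1 + 2 = 3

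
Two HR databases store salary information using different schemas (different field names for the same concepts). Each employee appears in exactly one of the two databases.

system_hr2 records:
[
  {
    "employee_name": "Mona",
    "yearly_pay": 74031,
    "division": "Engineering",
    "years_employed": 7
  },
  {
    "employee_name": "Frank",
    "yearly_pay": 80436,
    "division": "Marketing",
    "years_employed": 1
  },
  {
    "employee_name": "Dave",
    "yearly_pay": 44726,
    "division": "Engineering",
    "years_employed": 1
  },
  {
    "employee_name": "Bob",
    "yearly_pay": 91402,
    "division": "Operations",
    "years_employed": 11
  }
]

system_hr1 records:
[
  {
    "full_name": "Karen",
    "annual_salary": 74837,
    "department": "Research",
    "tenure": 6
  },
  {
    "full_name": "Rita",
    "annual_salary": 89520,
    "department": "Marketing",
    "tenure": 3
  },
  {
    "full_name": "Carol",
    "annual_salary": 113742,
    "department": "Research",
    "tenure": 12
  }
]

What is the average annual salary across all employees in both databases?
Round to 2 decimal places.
81242.00

Schema mapping: "yearly_pay" (system_hr2) = "annual_salary" (system_hr1) = annual salary

All salaries: [74031, 80436, 44726, 91402, 74837, 89520, 113742]
Sum: 568694
Count: 7
Average: 568694 / 7 = 81242.00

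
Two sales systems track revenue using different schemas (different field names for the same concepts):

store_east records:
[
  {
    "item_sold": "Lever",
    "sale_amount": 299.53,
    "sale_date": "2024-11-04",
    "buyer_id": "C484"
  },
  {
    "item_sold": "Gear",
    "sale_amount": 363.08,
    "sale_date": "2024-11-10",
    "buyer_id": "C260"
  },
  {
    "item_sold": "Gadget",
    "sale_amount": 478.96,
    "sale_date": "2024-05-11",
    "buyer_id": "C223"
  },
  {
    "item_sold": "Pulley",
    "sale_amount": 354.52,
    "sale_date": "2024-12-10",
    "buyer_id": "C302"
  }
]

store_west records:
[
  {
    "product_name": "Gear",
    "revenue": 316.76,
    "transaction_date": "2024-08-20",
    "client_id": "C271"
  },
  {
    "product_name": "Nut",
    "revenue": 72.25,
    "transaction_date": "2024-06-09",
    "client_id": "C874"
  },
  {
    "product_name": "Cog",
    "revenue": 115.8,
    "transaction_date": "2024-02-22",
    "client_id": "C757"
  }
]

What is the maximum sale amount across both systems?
478.96

Reconcile: "sale_amount" (store_east) = "revenue" (store_west) = sale amount

Maximum in store_east: 478.96
Maximum in store_west: 316.76

Overall maximum: max(478.96, 316.76) = 478.96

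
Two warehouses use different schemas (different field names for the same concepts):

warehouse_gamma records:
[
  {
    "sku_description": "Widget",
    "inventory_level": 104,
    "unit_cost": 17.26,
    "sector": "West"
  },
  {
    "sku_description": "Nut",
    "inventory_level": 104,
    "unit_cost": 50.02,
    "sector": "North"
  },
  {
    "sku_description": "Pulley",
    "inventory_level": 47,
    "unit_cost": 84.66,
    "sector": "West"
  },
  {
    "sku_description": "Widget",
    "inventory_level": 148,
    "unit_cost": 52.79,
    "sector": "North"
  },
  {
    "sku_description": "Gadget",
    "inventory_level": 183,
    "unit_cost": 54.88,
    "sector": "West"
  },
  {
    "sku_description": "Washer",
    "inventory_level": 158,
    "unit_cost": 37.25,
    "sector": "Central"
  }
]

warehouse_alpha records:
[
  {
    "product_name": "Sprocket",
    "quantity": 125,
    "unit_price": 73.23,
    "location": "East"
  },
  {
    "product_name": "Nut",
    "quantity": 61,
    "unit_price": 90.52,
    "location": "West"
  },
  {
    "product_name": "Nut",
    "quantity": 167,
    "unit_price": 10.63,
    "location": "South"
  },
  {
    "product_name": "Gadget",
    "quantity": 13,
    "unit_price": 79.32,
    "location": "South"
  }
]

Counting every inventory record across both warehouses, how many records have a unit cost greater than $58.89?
4

Schema mapping: "unit_cost" (warehouse_gamma) = "unit_price" (warehouse_alpha) = unit cost

Records > $58.89 in warehouse_gamma: 1
Records > $58.89 in warehouse_alpha: 3

Total count: 1 + 3 = 4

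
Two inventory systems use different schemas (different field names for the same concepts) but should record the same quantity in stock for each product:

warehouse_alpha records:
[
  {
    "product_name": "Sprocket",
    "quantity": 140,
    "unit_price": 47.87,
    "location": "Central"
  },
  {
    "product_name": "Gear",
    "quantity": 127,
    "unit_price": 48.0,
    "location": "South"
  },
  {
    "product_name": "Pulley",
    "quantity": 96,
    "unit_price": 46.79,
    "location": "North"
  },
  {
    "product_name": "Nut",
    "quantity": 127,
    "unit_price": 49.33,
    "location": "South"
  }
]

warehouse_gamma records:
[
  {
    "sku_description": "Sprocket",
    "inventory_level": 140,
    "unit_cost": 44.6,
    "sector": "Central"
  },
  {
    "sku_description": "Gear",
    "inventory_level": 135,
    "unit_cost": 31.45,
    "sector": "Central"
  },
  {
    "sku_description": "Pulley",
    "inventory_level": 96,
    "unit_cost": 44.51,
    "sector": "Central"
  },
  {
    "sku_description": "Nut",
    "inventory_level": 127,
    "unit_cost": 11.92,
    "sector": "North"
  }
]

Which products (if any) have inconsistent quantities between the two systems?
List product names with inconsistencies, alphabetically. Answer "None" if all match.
Gear

Schema mappings:
- "product_name" (warehouse_alpha) = "sku_description" (warehouse_gamma) = product name
- "quantity" (warehouse_alpha) = "inventory_level" (warehouse_gamma) = quantity

Comparison:
  Sprocket: 140 vs 140 - MATCH
  Gear: 127 vs 135 - MISMATCH
  Pulley: 96 vs 96 - MATCH
  Nut: 127 vs 127 - MATCH

Products with inconsistencies: Gear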